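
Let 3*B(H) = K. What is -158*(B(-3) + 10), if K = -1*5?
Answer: -3950/3 ≈ -1316.7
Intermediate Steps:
K = -5
B(H) = -5/3 (B(H) = (⅓)*(-5) = -5/3)
-158*(B(-3) + 10) = -158*(-5/3 + 10) = -158*25/3 = -3950/3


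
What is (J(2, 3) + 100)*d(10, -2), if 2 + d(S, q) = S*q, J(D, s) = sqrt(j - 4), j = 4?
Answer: -2200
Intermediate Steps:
J(D, s) = 0 (J(D, s) = sqrt(4 - 4) = sqrt(0) = 0)
d(S, q) = -2 + S*q
(J(2, 3) + 100)*d(10, -2) = (0 + 100)*(-2 + 10*(-2)) = 100*(-2 - 20) = 100*(-22) = -2200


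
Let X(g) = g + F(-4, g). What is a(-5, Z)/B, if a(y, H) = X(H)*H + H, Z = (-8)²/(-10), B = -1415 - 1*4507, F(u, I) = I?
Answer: -944/74025 ≈ -0.012752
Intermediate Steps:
B = -5922 (B = -1415 - 4507 = -5922)
X(g) = 2*g (X(g) = g + g = 2*g)
Z = -32/5 (Z = 64*(-⅒) = -32/5 ≈ -6.4000)
a(y, H) = H + 2*H² (a(y, H) = (2*H)*H + H = 2*H² + H = H + 2*H²)
a(-5, Z)/B = -32*(1 + 2*(-32/5))/5/(-5922) = -32*(1 - 64/5)/5*(-1/5922) = -32/5*(-59/5)*(-1/5922) = (1888/25)*(-1/5922) = -944/74025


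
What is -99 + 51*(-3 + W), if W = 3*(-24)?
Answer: -3924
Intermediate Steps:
W = -72
-99 + 51*(-3 + W) = -99 + 51*(-3 - 72) = -99 + 51*(-75) = -99 - 3825 = -3924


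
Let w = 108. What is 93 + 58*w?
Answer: 6357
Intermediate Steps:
93 + 58*w = 93 + 58*108 = 93 + 6264 = 6357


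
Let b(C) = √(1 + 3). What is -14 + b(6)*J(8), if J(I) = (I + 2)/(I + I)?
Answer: -51/4 ≈ -12.750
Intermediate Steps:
J(I) = (2 + I)/(2*I) (J(I) = (2 + I)/((2*I)) = (2 + I)*(1/(2*I)) = (2 + I)/(2*I))
b(C) = 2 (b(C) = √4 = 2)
-14 + b(6)*J(8) = -14 + 2*((½)*(2 + 8)/8) = -14 + 2*((½)*(⅛)*10) = -14 + 2*(5/8) = -14 + 5/4 = -51/4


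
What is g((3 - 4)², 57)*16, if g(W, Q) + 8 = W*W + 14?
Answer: 112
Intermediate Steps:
g(W, Q) = 6 + W² (g(W, Q) = -8 + (W*W + 14) = -8 + (W² + 14) = -8 + (14 + W²) = 6 + W²)
g((3 - 4)², 57)*16 = (6 + ((3 - 4)²)²)*16 = (6 + ((-1)²)²)*16 = (6 + 1²)*16 = (6 + 1)*16 = 7*16 = 112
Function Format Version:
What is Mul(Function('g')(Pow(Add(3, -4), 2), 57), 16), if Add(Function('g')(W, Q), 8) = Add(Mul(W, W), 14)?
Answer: 112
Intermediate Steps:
Function('g')(W, Q) = Add(6, Pow(W, 2)) (Function('g')(W, Q) = Add(-8, Add(Mul(W, W), 14)) = Add(-8, Add(Pow(W, 2), 14)) = Add(-8, Add(14, Pow(W, 2))) = Add(6, Pow(W, 2)))
Mul(Function('g')(Pow(Add(3, -4), 2), 57), 16) = Mul(Add(6, Pow(Pow(Add(3, -4), 2), 2)), 16) = Mul(Add(6, Pow(Pow(-1, 2), 2)), 16) = Mul(Add(6, Pow(1, 2)), 16) = Mul(Add(6, 1), 16) = Mul(7, 16) = 112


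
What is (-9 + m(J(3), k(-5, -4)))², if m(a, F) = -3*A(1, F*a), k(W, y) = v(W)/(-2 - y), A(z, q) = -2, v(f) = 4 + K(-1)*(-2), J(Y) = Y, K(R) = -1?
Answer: 9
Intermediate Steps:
v(f) = 6 (v(f) = 4 - 1*(-2) = 4 + 2 = 6)
k(W, y) = 6/(-2 - y)
m(a, F) = 6 (m(a, F) = -3*(-2) = 6)
(-9 + m(J(3), k(-5, -4)))² = (-9 + 6)² = (-3)² = 9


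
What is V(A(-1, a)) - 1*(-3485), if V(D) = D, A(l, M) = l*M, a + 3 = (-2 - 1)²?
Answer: 3479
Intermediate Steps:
a = 6 (a = -3 + (-2 - 1)² = -3 + (-3)² = -3 + 9 = 6)
A(l, M) = M*l
V(A(-1, a)) - 1*(-3485) = 6*(-1) - 1*(-3485) = -6 + 3485 = 3479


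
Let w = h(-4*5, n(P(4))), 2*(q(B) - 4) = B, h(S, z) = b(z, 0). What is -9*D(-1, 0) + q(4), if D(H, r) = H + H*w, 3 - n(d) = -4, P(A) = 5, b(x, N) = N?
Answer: 15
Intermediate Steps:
n(d) = 7 (n(d) = 3 - 1*(-4) = 3 + 4 = 7)
h(S, z) = 0
q(B) = 4 + B/2
w = 0
D(H, r) = H (D(H, r) = H + H*0 = H + 0 = H)
-9*D(-1, 0) + q(4) = -9*(-1) + (4 + (½)*4) = 9 + (4 + 2) = 9 + 6 = 15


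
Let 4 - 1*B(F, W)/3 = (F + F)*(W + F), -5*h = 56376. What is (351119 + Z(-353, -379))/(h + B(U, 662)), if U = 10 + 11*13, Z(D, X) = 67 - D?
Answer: -1757695/3797166 ≈ -0.46290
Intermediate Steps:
h = -56376/5 (h = -1/5*56376 = -56376/5 ≈ -11275.)
U = 153 (U = 10 + 143 = 153)
B(F, W) = 12 - 6*F*(F + W) (B(F, W) = 12 - 3*(F + F)*(W + F) = 12 - 3*2*F*(F + W) = 12 - 6*F*(F + W))
(351119 + Z(-353, -379))/(h + B(U, 662)) = (351119 + (67 - 1*(-353)))/(-56376/5 + (12 - 6*153**2 - 6*153*662)) = (351119 + (67 + 353))/(-56376/5 + (12 - 6*23409 - 607716)) = (351119 + 420)/(-56376/5 + (12 - 140454 - 607716)) = 351539/(-56376/5 - 748158) = 351539/(-3797166/5) = 351539*(-5/3797166) = -1757695/3797166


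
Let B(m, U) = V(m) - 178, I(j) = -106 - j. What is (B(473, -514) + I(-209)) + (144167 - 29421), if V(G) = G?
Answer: 115144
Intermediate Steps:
B(m, U) = -178 + m (B(m, U) = m - 178 = -178 + m)
(B(473, -514) + I(-209)) + (144167 - 29421) = ((-178 + 473) + (-106 - 1*(-209))) + (144167 - 29421) = (295 + (-106 + 209)) + 114746 = (295 + 103) + 114746 = 398 + 114746 = 115144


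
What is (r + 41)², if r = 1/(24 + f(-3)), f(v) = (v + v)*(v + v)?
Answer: 6056521/3600 ≈ 1682.4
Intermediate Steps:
f(v) = 4*v² (f(v) = (2*v)*(2*v) = 4*v²)
r = 1/60 (r = 1/(24 + 4*(-3)²) = 1/(24 + 4*9) = 1/(24 + 36) = 1/60 ≈ 0.016667)
(r + 41)² = (1/60 + 41)² = (2461/60)² = 6056521/3600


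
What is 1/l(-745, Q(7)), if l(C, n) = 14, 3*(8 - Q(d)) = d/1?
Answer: 1/14 ≈ 0.071429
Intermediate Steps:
Q(d) = 8 - d/3 (Q(d) = 8 - d/(3*1) = 8 - d/3)
1/l(-745, Q(7)) = 1/14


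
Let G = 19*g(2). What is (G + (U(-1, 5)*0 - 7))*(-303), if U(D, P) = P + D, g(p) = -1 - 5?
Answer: 36663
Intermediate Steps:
g(p) = -6
U(D, P) = D + P
G = -114 (G = 19*(-6) = -114)
(G + (U(-1, 5)*0 - 7))*(-303) = (-114 + ((-1 + 5)*0 - 7))*(-303) = (-114 + (4*0 - 7))*(-303) = (-114 + (0 - 7))*(-303) = (-114 - 7)*(-303) = -121*(-303) = 36663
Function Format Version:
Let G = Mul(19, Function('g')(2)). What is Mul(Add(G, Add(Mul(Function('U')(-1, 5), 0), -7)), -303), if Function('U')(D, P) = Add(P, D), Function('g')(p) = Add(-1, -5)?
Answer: 36663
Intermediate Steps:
Function('g')(p) = -6
Function('U')(D, P) = Add(D, P)
G = -114 (G = Mul(19, -6) = -114)
Mul(Add(G, Add(Mul(Function('U')(-1, 5), 0), -7)), -303) = Mul(Add(-114, Add(Mul(Add(-1, 5), 0), -7)), -303) = Mul(Add(-114, Add(Mul(4, 0), -7)), -303) = Mul(Add(-114, Add(0, -7)), -303) = Mul(Add(-114, -7), -303) = Mul(-121, -303) = 36663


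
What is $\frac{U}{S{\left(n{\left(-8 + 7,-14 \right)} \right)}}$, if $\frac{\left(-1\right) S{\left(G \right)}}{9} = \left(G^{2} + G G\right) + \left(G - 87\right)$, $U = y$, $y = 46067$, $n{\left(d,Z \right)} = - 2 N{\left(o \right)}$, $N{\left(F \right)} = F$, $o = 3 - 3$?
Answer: $\frac{46067}{783} \approx 58.834$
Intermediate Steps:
$o = 0$ ($o = 3 - 3 = 0$)
$n{\left(d,Z \right)} = 0$ ($n{\left(d,Z \right)} = \left(-2\right) 0 = 0$)
$U = 46067$
$S{\left(G \right)} = 783 - 18 G^{2} - 9 G$ ($S{\left(G \right)} = - 9 \left(\left(G^{2} + G G\right) + \left(G - 87\right)\right) = - 9 \left(\left(G^{2} + G^{2}\right) + \left(-87 + G\right)\right) = - 9 \left(2 G^{2} + \left(-87 + G\right)\right) = - 9 \left(-87 + G + 2 G^{2}\right) = 783 - 18 G^{2} - 9 G$)
$\frac{U}{S{\left(n{\left(-8 + 7,-14 \right)} \right)}} = \frac{46067}{783 - 18 \cdot 0^{2} - 0} = \frac{46067}{783 - 0 + 0} = \frac{46067}{783 + 0 + 0} = \frac{46067}{783}$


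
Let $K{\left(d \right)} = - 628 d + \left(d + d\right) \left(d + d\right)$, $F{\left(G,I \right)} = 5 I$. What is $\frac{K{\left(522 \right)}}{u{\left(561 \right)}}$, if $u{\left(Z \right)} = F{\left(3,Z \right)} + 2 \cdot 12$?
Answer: $\frac{254040}{943} \approx 269.4$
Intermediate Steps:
$K{\left(d \right)} = - 628 d + 4 d^{2}$ ($K{\left(d \right)} = - 628 d + 2 d 2 d = - 628 d + 4 d^{2}$)
$u{\left(Z \right)} = 24 + 5 Z$ ($u{\left(Z \right)} = 5 Z + 2 \cdot 12 = 5 Z + 24 = 24 + 5 Z$)
$\frac{K{\left(522 \right)}}{u{\left(561 \right)}} = \frac{4 \cdot 522 \left(-157 + 522\right)}{24 + 5 \cdot 561} = \frac{4 \cdot 522 \cdot 365}{24 + 2805} = \frac{762120}{2829} = 762120 \cdot \frac{1}{2829} = \frac{254040}{943}$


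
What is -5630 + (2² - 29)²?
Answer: -5005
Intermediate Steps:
-5630 + (2² - 29)² = -5630 + (4 - 29)² = -5630 + (-25)² = -5630 + 625 = -5005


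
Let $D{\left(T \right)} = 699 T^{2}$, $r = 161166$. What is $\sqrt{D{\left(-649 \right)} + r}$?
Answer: $3 \sqrt{32731185} \approx 17163.0$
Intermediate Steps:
$\sqrt{D{\left(-649 \right)} + r} = \sqrt{699 \left(-649\right)^{2} + 161166} = \sqrt{699 \cdot 421201 + 161166} = \sqrt{294419499 + 161166} = \sqrt{294580665} = 3 \sqrt{32731185}$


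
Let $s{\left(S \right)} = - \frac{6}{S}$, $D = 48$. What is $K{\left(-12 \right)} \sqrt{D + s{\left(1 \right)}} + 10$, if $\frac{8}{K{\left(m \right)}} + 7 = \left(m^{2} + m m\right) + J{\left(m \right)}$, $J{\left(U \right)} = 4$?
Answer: $10 + \frac{8 \sqrt{42}}{285} \approx 10.182$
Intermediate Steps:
$K{\left(m \right)} = \frac{8}{-3 + 2 m^{2}}$ ($K{\left(m \right)} = \frac{8}{-7 + \left(\left(m^{2} + m m\right) + 4\right)} = \frac{8}{-7 + \left(\left(m^{2} + m^{2}\right) + 4\right)} = \frac{8}{-7 + \left(2 m^{2} + 4\right)} = \frac{8}{-7 + \left(4 + 2 m^{2}\right)} = \frac{8}{-3 + 2 m^{2}}$)
$K{\left(-12 \right)} \sqrt{D + s{\left(1 \right)}} + 10 = \frac{8}{-3 + 2 \left(-12\right)^{2}} \sqrt{48 - \frac{6}{1}} + 10 = \frac{8}{-3 + 2 \cdot 144} \sqrt{48 - 6} + 10 = \frac{8}{-3 + 288} \sqrt{48 - 6} + 10 = \frac{8}{285} \sqrt{42} + 10 = 8 \cdot \frac{1}{285} \sqrt{42} + 10 = \frac{8 \sqrt{42}}{285} + 10 = 10 + \frac{8 \sqrt{42}}{285}$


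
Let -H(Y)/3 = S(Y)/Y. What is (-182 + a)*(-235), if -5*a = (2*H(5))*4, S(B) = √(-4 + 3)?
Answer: 42770 - 1128*I/5 ≈ 42770.0 - 225.6*I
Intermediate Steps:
S(B) = I (S(B) = √(-1) = I)
H(Y) = -3*I/Y
a = 24*I/25 (a = -2*(-3*I/5)*4/5 = -(-6*I/5)*4/5 = -(-24)*I/25 = 24*I/25 ≈ 0.96*I)
(-182 + a)*(-235) = (-182 + 24*I/25)*(-235) = 42770 - 1128*I/5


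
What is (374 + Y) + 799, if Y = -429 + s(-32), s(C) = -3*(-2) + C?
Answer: 718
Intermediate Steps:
s(C) = 6 + C
Y = -455 (Y = -429 + (6 - 32) = -429 - 26 = -455)
(374 + Y) + 799 = (374 - 455) + 799 = -81 + 799 = 718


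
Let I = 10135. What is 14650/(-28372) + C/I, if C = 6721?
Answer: 21105231/143775110 ≈ 0.14679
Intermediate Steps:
14650/(-28372) + C/I = 14650/(-28372) + 6721/10135 = 14650*(-1/28372) + 6721*(1/10135) = -7325/14186 + 6721/10135 = 21105231/143775110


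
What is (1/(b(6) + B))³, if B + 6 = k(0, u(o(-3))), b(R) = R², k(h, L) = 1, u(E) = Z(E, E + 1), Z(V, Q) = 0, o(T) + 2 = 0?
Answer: 1/29791 ≈ 3.3567e-5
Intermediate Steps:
o(T) = -2 (o(T) = -2 + 0 = -2)
u(E) = 0
B = -5 (B = -6 + 1 = -5)
(1/(b(6) + B))³ = (1/(6² - 5))³ = (1/(36 - 5))³ = (1/31)³ = 1/29791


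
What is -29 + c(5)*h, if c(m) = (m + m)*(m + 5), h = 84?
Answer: 8371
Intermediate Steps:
c(m) = 2*m*(5 + m) (c(m) = (2*m)*(5 + m) = 2*m*(5 + m))
-29 + c(5)*h = -29 + (2*5*(5 + 5))*84 = -29 + (2*5*10)*84 = -29 + 100*84 = -29 + 8400 = 8371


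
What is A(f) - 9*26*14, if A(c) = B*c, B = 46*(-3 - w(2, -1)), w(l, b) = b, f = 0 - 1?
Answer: -3184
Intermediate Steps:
f = -1
B = -92 (B = 46*(-3 - 1*(-1)) = 46*(-3 + 1) = 46*(-2) = -92)
A(c) = -92*c
A(f) - 9*26*14 = -92*(-1) - 9*26*14 = 92 - 234*14 = 92 - 3276 = -3184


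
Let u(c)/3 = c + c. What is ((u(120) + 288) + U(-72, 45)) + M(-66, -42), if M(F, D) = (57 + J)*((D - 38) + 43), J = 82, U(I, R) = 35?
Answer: -4100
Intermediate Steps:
M(F, D) = 695 + 139*D (M(F, D) = (57 + 82)*((D - 38) + 43) = 139*((-38 + D) + 43) = 139*(5 + D) = 695 + 139*D)
u(c) = 6*c (u(c) = 3*(c + c) = 3*(2*c) = 6*c)
((u(120) + 288) + U(-72, 45)) + M(-66, -42) = ((6*120 + 288) + 35) + (695 + 139*(-42)) = ((720 + 288) + 35) + (695 - 5838) = (1008 + 35) - 5143 = 1043 - 5143 = -4100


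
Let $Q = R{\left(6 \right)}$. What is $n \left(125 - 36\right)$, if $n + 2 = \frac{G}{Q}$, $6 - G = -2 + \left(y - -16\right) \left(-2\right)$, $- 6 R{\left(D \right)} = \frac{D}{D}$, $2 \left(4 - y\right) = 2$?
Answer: $-24742$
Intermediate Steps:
$y = 3$ ($y = 4 - 1 = 3$)
$R{\left(D \right)} = - \frac{1}{6}$ ($R{\left(D \right)} = - \frac{D \frac{1}{D}}{6} = \left(- \frac{1}{6}\right) 1 = - \frac{1}{6}$)
$Q = - \frac{1}{6} \approx -0.16667$
$G = 46$ ($G = 6 - \left(-2 + \left(3 - -16\right) \left(-2\right)\right) = 6 - \left(-2 + \left(3 + 16\right) \left(-2\right)\right) = 6 - \left(-2 + 19 \left(-2\right)\right) = 6 - \left(-2 - 38\right) = 6 - -40 = 6 + 40 = 46$)
$n = -278$ ($n = -2 + \frac{46}{- \frac{1}{6}} = -2 + 46 \left(-6\right) = -2 - 276 = -278$)
$n \left(125 - 36\right) = - 278 \left(125 - 36\right) = \left(-278\right) 89 = -24742$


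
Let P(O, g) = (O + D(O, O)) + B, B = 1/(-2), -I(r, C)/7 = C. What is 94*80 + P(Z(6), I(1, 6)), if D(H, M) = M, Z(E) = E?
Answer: 15063/2 ≈ 7531.5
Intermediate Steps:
I(r, C) = -7*C
B = -½ (B = 1*(-½) = -½ ≈ -0.50000)
P(O, g) = -½ + 2*O (P(O, g) = (O + O) - ½ = 2*O - ½ = -½ + 2*O)
94*80 + P(Z(6), I(1, 6)) = 94*80 + (-½ + 2*6) = 7520 + (-½ + 12) = 7520 + 23/2 = 15063/2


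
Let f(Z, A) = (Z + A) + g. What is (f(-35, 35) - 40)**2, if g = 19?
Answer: 441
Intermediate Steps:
f(Z, A) = 19 + A + Z (f(Z, A) = (Z + A) + 19 = (A + Z) + 19 = 19 + A + Z)
(f(-35, 35) - 40)**2 = ((19 + 35 - 35) - 40)**2 = (19 - 40)**2 = (-21)**2 = 441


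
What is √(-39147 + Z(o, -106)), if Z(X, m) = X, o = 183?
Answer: 2*I*√9741 ≈ 197.39*I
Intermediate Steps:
√(-39147 + Z(o, -106)) = √(-39147 + 183) = √(-38964) = 2*I*√9741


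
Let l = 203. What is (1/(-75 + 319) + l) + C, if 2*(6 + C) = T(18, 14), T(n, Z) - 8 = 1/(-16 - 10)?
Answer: 159381/793 ≈ 200.98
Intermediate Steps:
T(n, Z) = 207/26 (T(n, Z) = 8 + 1/(-16 - 10) = 8 + 1/(-26) = 8 - 1/26 = 207/26)
C = -105/52 (C = -6 + (1/2)*(207/26) = -6 + 207/52 = -105/52 ≈ -2.0192)
(1/(-75 + 319) + l) + C = (1/(-75 + 319) + 203) - 105/52 = (1/244 + 203) - 105/52 = 49533/244 - 105/52 = 159381/793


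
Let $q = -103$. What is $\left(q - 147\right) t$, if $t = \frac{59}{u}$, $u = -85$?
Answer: $\frac{2950}{17} \approx 173.53$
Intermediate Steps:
$t = - \frac{59}{85}$ ($t = \frac{59}{-85} = 59 \left(- \frac{1}{85}\right) = - \frac{59}{85} \approx -0.69412$)
$\left(q - 147\right) t = \left(-103 - 147\right) \left(- \frac{59}{85}\right) = \left(-250\right) \left(- \frac{59}{85}\right) = \frac{2950}{17}$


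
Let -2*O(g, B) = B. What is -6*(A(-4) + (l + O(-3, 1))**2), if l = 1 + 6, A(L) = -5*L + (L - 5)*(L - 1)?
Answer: -1287/2 ≈ -643.50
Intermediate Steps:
O(g, B) = -B/2
A(L) = -5*L + (-1 + L)*(-5 + L) (A(L) = -5*L + (-5 + L)*(-1 + L) = -5*L + (-1 + L)*(-5 + L))
l = 7
-6*(A(-4) + (l + O(-3, 1))**2) = -6*((5 + (-4)**2 - 11*(-4)) + (7 - 1/2*1)**2) = -6*((5 + 16 + 44) + (7 - 1/2)**2) = -6*(65 + (13/2)**2) = -6*(65 + 169/4) = -6*429/4 = -1287/2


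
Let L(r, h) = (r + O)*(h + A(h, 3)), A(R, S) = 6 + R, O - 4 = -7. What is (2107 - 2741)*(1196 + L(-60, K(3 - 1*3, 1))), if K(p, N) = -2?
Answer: -678380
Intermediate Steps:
O = -3 (O = 4 - 7 = -3)
L(r, h) = (-3 + r)*(6 + 2*h) (L(r, h) = (r - 3)*(h + (6 + h)) = (-3 + r)*(6 + 2*h))
(2107 - 2741)*(1196 + L(-60, K(3 - 1*3, 1))) = (2107 - 2741)*(1196 + (-18 - 6*(-2) - 2*(-60) - 60*(6 - 2))) = -634*(1196 + (-18 + 12 + 120 - 60*4)) = -634*(1196 + (-18 + 12 + 120 - 240)) = -634*(1196 - 126) = -634*1070 = -678380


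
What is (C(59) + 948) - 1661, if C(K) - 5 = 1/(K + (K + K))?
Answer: -125315/177 ≈ -707.99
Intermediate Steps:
C(K) = 5 + 1/(3*K) (C(K) = 5 + 1/(K + (K + K)) = 5 + 1/(K + 2*K) = 5 + 1/(3*K))
(C(59) + 948) - 1661 = ((5 + (⅓)/59) + 948) - 1661 = ((5 + (⅓)*(1/59)) + 948) - 1661 = ((5 + 1/177) + 948) - 1661 = (886/177 + 948) - 1661 = 168682/177 - 1661 = -125315/177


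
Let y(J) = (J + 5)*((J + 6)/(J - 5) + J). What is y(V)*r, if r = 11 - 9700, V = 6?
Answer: -1918422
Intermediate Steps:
r = -9689
y(J) = (5 + J)*(J + (6 + J)/(-5 + J)) (y(J) = (5 + J)*((6 + J)/(-5 + J) + J) = (5 + J)*(J + (6 + J)/(-5 + J)))
y(V)*r = ((30 + 6² + 6³ - 14*6)/(-5 + 6))*(-9689) = ((30 + 36 + 216 - 84)/1)*(-9689) = (1*198)*(-9689) = 198*(-9689) = -1918422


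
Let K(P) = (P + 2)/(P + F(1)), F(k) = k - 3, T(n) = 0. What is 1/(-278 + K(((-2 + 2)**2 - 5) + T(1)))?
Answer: -7/1943 ≈ -0.0036027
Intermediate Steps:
F(k) = -3 + k
K(P) = (2 + P)/(-2 + P) (K(P) = (P + 2)/(P + (-3 + 1)) = (2 + P)/(P - 2) = (2 + P)/(-2 + P))
1/(-278 + K(((-2 + 2)**2 - 5) + T(1))) = 1/(-278 + (2 + (((-2 + 2)**2 - 5) + 0))/(-2 + (((-2 + 2)**2 - 5) + 0))) = 1/(-278 + (2 + ((0**2 - 5) + 0))/(-2 + ((0**2 - 5) + 0))) = 1/(-278 + (2 + ((0 - 5) + 0))/(-2 + ((0 - 5) + 0))) = 1/(-278 + (2 + (-5 + 0))/(-2 + (-5 + 0))) = 1/(-278 + (2 - 5)/(-2 - 5)) = 1/(-278 - 3/(-7)) = 1/(-278 - 1/7*(-3)) = 1/(-278 + 3/7) = 1/(-1943/7) = -7/1943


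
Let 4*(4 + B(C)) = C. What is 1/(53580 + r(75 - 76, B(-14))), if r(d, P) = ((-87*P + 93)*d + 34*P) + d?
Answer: 2/105157 ≈ 1.9019e-5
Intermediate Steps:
B(C) = -4 + C/4
r(d, P) = d + 34*P + d*(93 - 87*P) (r(d, P) = ((93 - 87*P)*d + 34*P) + d = (d*(93 - 87*P) + 34*P) + d = (34*P + d*(93 - 87*P)) + d = d + 34*P + d*(93 - 87*P))
1/(53580 + r(75 - 76, B(-14))) = 1/(53580 + (34*(-4 + (¼)*(-14)) + 94*(75 - 76) - 87*(-4 + (¼)*(-14))*(75 - 76))) = 1/(53580 + (34*(-4 - 7/2) + 94*(-1) - 87*(-4 - 7/2)*(-1))) = 1/(53580 + (34*(-15/2) - 94 - 87*(-15/2)*(-1))) = 1/(53580 + (-255 - 94 - 1305/2)) = 1/(53580 - 2003/2) = 1/(105157/2) = 2/105157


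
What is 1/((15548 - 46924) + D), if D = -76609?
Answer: -1/107985 ≈ -9.2605e-6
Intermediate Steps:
1/((15548 - 46924) + D) = 1/((15548 - 46924) - 76609) = 1/(-31376 - 76609) = 1/(-107985) = -1/107985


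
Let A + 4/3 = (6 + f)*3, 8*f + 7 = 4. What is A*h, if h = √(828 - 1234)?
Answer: 373*I*√406/24 ≈ 313.16*I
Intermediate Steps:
f = -3/8 (f = -7/8 + (⅛)*4 = -7/8 + ½ = -3/8 ≈ -0.37500)
h = I*√406 (h = √(-406) = I*√406 ≈ 20.149*I)
A = 373/24 (A = -4/3 + (6 - 3/8)*3 = -4/3 + (45/8)*3 = -4/3 + 135/8 = 373/24 ≈ 15.542)
A*h = 373*(I*√406)/24 = 373*I*√406/24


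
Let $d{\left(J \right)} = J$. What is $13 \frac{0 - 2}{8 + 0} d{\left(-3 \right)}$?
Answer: $\frac{39}{4} \approx 9.75$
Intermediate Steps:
$13 \frac{0 - 2}{8 + 0} d{\left(-3 \right)} = 13 \frac{0 - 2}{8 + 0} \left(-3\right) = 13 \left(- \frac{2}{8}\right) \left(-3\right) = 13 \left(\left(-2\right) \frac{1}{8}\right) \left(-3\right) = 13 \left(- \frac{1}{4}\right) \left(-3\right) = \left(- \frac{13}{4}\right) \left(-3\right) = \frac{39}{4}$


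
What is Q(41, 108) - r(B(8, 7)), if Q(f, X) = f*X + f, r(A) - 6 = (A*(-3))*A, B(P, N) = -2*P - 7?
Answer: 6050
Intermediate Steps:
B(P, N) = -7 - 2*P
r(A) = 6 - 3*A² (r(A) = 6 + (A*(-3))*A = 6 + (-3*A)*A = 6 - 3*A²)
Q(f, X) = f + X*f (Q(f, X) = X*f + f = f + X*f)
Q(41, 108) - r(B(8, 7)) = 41*(1 + 108) - (6 - 3*(-7 - 2*8)²) = 41*109 - (6 - 3*(-7 - 16)²) = 4469 - (6 - 3*(-23)²) = 4469 - (6 - 3*529) = 4469 - (6 - 1587) = 4469 - 1*(-1581) = 4469 + 1581 = 6050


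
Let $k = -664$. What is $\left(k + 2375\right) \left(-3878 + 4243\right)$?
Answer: $624515$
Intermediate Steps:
$\left(k + 2375\right) \left(-3878 + 4243\right) = \left(-664 + 2375\right) \left(-3878 + 4243\right) = 1711 \cdot 365 = 624515$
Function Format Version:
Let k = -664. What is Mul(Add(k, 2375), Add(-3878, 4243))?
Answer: 624515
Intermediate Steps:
Mul(Add(k, 2375), Add(-3878, 4243)) = Mul(Add(-664, 2375), Add(-3878, 4243)) = Mul(1711, 365) = 624515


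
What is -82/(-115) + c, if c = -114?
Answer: -13028/115 ≈ -113.29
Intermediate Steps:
-82/(-115) + c = -82/(-115) - 114 = -1/115*(-82) - 114 = 82/115 - 114 = -13028/115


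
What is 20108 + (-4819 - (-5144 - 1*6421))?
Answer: 26854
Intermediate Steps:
20108 + (-4819 - (-5144 - 1*6421)) = 20108 + (-4819 - (-5144 - 6421)) = 20108 + (-4819 - 1*(-11565)) = 20108 + (-4819 + 11565) = 20108 + 6746 = 26854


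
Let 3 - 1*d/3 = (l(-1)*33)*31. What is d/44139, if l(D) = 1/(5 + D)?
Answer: -1011/58852 ≈ -0.017179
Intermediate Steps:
d = -3033/4 (d = 9 - 3*33/(5 - 1)*31 = 9 - 3*33/4*31 = 9 - 3*(¼)*33*31 = 9 - 99*31/4 = 9 - 3*1023/4 = 9 - 3069/4 = -3033/4 ≈ -758.25)
d/44139 = -3033/4/44139 = -3033/4*1/44139 = -1011/58852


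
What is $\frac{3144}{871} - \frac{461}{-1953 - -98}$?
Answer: $\frac{6233651}{1615705} \approx 3.8582$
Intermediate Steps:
$\frac{3144}{871} - \frac{461}{-1953 - -98} = 3144 \cdot \frac{1}{871} - \frac{461}{-1953 + 98} = \frac{3144}{871} - \frac{461}{-1855} = \frac{3144}{871} - - \frac{461}{1855} = \frac{3144}{871} + \frac{461}{1855} = \frac{6233651}{1615705}$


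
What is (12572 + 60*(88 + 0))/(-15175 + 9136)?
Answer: -17852/6039 ≈ -2.9561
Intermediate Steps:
(12572 + 60*(88 + 0))/(-15175 + 9136) = (12572 + 60*88)/(-6039) = (12572 + 5280)*(-1/6039) = 17852*(-1/6039) = -17852/6039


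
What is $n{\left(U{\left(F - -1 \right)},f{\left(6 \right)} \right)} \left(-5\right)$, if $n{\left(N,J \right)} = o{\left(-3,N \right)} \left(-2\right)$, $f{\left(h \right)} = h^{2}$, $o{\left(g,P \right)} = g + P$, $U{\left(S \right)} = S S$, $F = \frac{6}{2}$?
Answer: $130$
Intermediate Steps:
$F = 3$ ($F = 6 \cdot \frac{1}{2} = 3$)
$U{\left(S \right)} = S^{2}$
$o{\left(g,P \right)} = P + g$
$n{\left(N,J \right)} = 6 - 2 N$ ($n{\left(N,J \right)} = \left(N - 3\right) \left(-2\right) = \left(-3 + N\right) \left(-2\right) = 6 - 2 N$)
$n{\left(U{\left(F - -1 \right)},f{\left(6 \right)} \right)} \left(-5\right) = \left(6 - 2 \left(3 - -1\right)^{2}\right) \left(-5\right) = \left(6 - 2 \left(3 + 1\right)^{2}\right) \left(-5\right) = \left(6 - 2 \cdot 4^{2}\right) \left(-5\right) = \left(6 - 32\right) \left(-5\right) = \left(-26\right) \left(-5\right) = 130$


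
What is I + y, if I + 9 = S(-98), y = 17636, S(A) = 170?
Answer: 17797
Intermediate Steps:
I = 161 (I = -9 + 170 = 161)
I + y = 161 + 17636 = 17797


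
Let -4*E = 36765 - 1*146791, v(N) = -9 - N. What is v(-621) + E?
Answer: 56237/2 ≈ 28119.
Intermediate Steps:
E = 55013/2 (E = -(36765 - 1*146791)/4 = -(36765 - 146791)/4 = -¼*(-110026) = 55013/2 ≈ 27507.)
v(-621) + E = (-9 - 1*(-621)) + 55013/2 = (-9 + 621) + 55013/2 = 612 + 55013/2 = 56237/2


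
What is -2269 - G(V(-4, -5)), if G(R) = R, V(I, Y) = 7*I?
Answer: -2241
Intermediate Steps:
-2269 - G(V(-4, -5)) = -2269 - 7*(-4) = -2269 - 1*(-28) = -2269 + 28 = -2241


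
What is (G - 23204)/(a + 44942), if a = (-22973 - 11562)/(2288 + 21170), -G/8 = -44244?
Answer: 7758686584/1054214901 ≈ 7.3597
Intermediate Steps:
G = 353952 (G = -8*(-44244) = 353952)
a = -34535/23458 ≈ -1.4722
(G - 23204)/(a + 44942) = (353952 - 23204)/(-34535/23458 + 44942) = 330748/(1054214901/23458) = 330748*(23458/1054214901) = 7758686584/1054214901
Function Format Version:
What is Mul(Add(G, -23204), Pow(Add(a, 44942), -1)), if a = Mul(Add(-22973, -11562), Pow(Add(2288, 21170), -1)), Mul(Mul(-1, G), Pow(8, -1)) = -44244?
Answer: Rational(7758686584, 1054214901) ≈ 7.3597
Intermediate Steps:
G = 353952 (G = Mul(-8, -44244) = 353952)
a = Rational(-34535, 23458) (a = Mul(-34535, Pow(23458, -1)) = Mul(-34535, Rational(1, 23458)) = Rational(-34535, 23458) ≈ -1.4722)
Mul(Add(G, -23204), Pow(Add(a, 44942), -1)) = Mul(Add(353952, -23204), Pow(Add(Rational(-34535, 23458), 44942), -1)) = Mul(330748, Pow(Rational(1054214901, 23458), -1)) = Mul(330748, Rational(23458, 1054214901)) = Rational(7758686584, 1054214901)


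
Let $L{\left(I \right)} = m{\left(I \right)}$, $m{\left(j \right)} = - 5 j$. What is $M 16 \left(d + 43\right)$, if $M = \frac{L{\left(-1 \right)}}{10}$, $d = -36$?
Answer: $56$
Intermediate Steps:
$L{\left(I \right)} = - 5 I$
$M = \frac{1}{2}$ ($M = \frac{\left(-5\right) \left(-1\right)}{10} = 5 \cdot \frac{1}{10} = \frac{1}{2} \approx 0.5$)
$M 16 \left(d + 43\right) = \frac{16 \left(-36 + 43\right)}{2} = \frac{16 \cdot 7}{2} = \frac{1}{2} \cdot 112 = 56$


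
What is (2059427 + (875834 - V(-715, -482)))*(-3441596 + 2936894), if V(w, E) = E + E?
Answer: -1481918629950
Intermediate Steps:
V(w, E) = 2*E
(2059427 + (875834 - V(-715, -482)))*(-3441596 + 2936894) = (2059427 + (875834 - 2*(-482)))*(-3441596 + 2936894) = (2059427 + (875834 - 1*(-964)))*(-504702) = (2059427 + (875834 + 964))*(-504702) = (2059427 + 876798)*(-504702) = 2936225*(-504702) = -1481918629950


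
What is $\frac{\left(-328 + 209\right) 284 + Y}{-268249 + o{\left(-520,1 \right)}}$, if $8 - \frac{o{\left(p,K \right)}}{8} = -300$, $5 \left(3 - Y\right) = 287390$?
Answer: $\frac{91271}{265785} \approx 0.3434$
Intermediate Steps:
$Y = -57475$ ($Y = 3 - 57478 = -57475$)
$o{\left(p,K \right)} = 2464$ ($o{\left(p,K \right)} = 64 - -2400 = 64 + 2400 = 2464$)
$\frac{\left(-328 + 209\right) 284 + Y}{-268249 + o{\left(-520,1 \right)}} = \frac{\left(-328 + 209\right) 284 - 57475}{-268249 + 2464} = \frac{\left(-119\right) 284 - 57475}{-265785} = \left(-33796 - 57475\right) \left(- \frac{1}{265785}\right) = \left(-91271\right) \left(- \frac{1}{265785}\right) = \frac{91271}{265785}$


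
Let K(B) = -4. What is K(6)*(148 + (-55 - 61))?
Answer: -128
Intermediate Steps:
K(6)*(148 + (-55 - 61)) = -4*(148 + (-55 - 61)) = -4*(148 - 116) = -4*32 = -128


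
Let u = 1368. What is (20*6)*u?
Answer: 164160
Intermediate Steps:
(20*6)*u = (20*6)*1368 = 120*1368 = 164160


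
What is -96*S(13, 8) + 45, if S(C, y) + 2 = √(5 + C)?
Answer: 237 - 288*√2 ≈ -170.29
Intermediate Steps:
S(C, y) = -2 + √(5 + C)
-96*S(13, 8) + 45 = -96*(-2 + √(5 + 13)) + 45 = -96*(-2 + √18) + 45 = -96*(-2 + 3*√2) + 45 = (192 - 288*√2) + 45 = 237 - 288*√2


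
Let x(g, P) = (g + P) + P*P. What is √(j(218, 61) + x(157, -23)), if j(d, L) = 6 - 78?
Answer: √591 ≈ 24.310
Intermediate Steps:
x(g, P) = P + g + P² (x(g, P) = (P + g) + P² = P + g + P²)
j(d, L) = -72
√(j(218, 61) + x(157, -23)) = √(-72 + (-23 + 157 + (-23)²)) = √(-72 + (-23 + 157 + 529)) = √(-72 + 663) = √591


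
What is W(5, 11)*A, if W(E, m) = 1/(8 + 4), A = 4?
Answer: ⅓ ≈ 0.33333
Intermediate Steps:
W(E, m) = 1/12
W(5, 11)*A = (1/12)*4 = ⅓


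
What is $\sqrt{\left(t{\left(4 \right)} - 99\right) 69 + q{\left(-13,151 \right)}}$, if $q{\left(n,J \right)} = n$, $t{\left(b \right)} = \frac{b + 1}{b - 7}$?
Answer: $i \sqrt{6959} \approx 83.421 i$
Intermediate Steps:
$t{\left(b \right)} = \frac{1 + b}{-7 + b}$
$\sqrt{\left(t{\left(4 \right)} - 99\right) 69 + q{\left(-13,151 \right)}} = \sqrt{\left(\frac{1 + 4}{-7 + 4} - 99\right) 69 - 13} = \sqrt{\left(\frac{1}{-3} \cdot 5 - 99\right) 69 - 13} = \sqrt{\left(\left(- \frac{1}{3}\right) 5 - 99\right) 69 - 13} = \sqrt{\left(- \frac{5}{3} - 99\right) 69 - 13} = \sqrt{\left(- \frac{302}{3}\right) 69 - 13} = \sqrt{-6946 - 13} = \sqrt{-6959} = i \sqrt{6959}$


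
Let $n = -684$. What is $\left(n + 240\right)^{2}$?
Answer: $197136$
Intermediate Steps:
$\left(n + 240\right)^{2} = \left(-684 + 240\right)^{2} = \left(-444\right)^{2} = 197136$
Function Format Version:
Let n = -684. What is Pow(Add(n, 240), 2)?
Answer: 197136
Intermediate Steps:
Pow(Add(n, 240), 2) = Pow(Add(-684, 240), 2) = Pow(-444, 2) = 197136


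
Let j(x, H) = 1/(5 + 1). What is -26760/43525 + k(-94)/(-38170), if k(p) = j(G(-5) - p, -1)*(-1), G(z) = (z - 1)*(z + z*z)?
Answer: -245141267/398723820 ≈ -0.61481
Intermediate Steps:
G(z) = (-1 + z)*(z + z**2)
j(x, H) = 1/6
k(p) = -1/6 (k(p) = (1/6)*(-1) = -1/6)
-26760/43525 + k(-94)/(-38170) = -26760/43525 - 1/6/(-38170) = -26760*1/43525 - 1/6*(-1/38170) = -5352/8705 + 1/229020 = -245141267/398723820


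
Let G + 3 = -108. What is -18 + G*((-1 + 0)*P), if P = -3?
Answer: -351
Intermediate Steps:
G = -111 (G = -3 - 108 = -111)
-18 + G*((-1 + 0)*P) = -18 - 111*(-1 + 0)*(-3) = -18 - (-111)*(-3) = -18 - 111*3 = -18 - 333 = -351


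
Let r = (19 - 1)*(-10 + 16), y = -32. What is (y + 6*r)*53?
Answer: 32648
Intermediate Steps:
r = 108 (r = 18*6 = 108)
(y + 6*r)*53 = (-32 + 6*108)*53 = (-32 + 648)*53 = 616*53 = 32648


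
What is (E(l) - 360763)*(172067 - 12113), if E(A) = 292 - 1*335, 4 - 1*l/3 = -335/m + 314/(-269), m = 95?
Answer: -57712362924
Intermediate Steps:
l = 133299/5111 (l = 12 - 3*(-335/95 + 314/(-269)) = 12 - 3*(-335*1/95 + 314*(-1/269)) = 12 - 3*(-67/19 - 314/269) = 12 - 3*(-23989/5111) = 12 + 71967/5111 = 133299/5111 ≈ 26.081)
E(A) = -43 (E(A) = 292 - 335 = -43)
(E(l) - 360763)*(172067 - 12113) = (-43 - 360763)*(172067 - 12113) = -360806*159954 = -57712362924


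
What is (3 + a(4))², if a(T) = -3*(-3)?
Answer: 144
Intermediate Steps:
a(T) = 9
(3 + a(4))² = (3 + 9)² = 12² = 144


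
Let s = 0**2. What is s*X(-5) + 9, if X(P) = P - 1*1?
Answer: 9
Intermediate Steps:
s = 0
X(P) = -1 + P (X(P) = P - 1 = -1 + P)
s*X(-5) + 9 = 0*(-1 - 5) + 9 = 0*(-6) + 9 = 0 + 9 = 9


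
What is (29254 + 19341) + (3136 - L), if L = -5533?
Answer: 57264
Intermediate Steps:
(29254 + 19341) + (3136 - L) = (29254 + 19341) + (3136 - 1*(-5533)) = 48595 + (3136 + 5533) = 48595 + 8669 = 57264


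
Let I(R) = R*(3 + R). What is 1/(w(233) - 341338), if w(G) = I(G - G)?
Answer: -1/341338 ≈ -2.9296e-6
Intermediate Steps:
w(G) = 0 (w(G) = (G - G)*(3 + (G - G)) = 0*(3 + 0) = 0*3 = 0)
1/(w(233) - 341338) = 1/(0 - 341338) = 1/(-341338) = -1/341338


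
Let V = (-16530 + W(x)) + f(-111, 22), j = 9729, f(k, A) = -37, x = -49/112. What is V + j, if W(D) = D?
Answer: -109415/16 ≈ -6838.4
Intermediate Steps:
x = -7/16 (x = -49*1/112 = -7/16 ≈ -0.43750)
V = -265079/16 (V = (-16530 - 7/16) - 37 = -264487/16 - 37 = -265079/16 ≈ -16567.)
V + j = -265079/16 + 9729 = -109415/16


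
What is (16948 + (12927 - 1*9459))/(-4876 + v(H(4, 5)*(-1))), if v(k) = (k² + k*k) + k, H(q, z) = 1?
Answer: -20416/4875 ≈ -4.1879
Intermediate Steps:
v(k) = k + 2*k² (v(k) = (k² + k²) + k = 2*k² + k = k + 2*k²)
(16948 + (12927 - 1*9459))/(-4876 + v(H(4, 5)*(-1))) = (16948 + (12927 - 1*9459))/(-4876 + (1*(-1))*(1 + 2*(1*(-1)))) = (16948 + (12927 - 9459))/(-4876 - (1 + 2*(-1))) = (16948 + 3468)/(-4876 - (1 - 2)) = 20416/(-4876 - 1*(-1)) = 20416/(-4876 + 1) = 20416/(-4875) = 20416*(-1/4875) = -20416/4875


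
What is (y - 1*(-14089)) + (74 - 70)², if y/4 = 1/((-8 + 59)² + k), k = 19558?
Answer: 312552699/22159 ≈ 14105.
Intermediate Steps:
y = 4/22159 (y = 4/((-8 + 59)² + 19558) = 4/(51² + 19558) = 4/(2601 + 19558) = 4/22159 ≈ 0.00018051)
(y - 1*(-14089)) + (74 - 70)² = (4/22159 - 1*(-14089)) + (74 - 70)² = (4/22159 + 14089) + 4² = 312198155/22159 + 16 = 312552699/22159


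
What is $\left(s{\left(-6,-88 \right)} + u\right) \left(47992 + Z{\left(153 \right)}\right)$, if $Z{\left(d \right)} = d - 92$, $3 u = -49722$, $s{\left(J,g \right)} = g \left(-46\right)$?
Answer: $-601911878$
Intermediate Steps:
$s{\left(J,g \right)} = - 46 g$
$u = -16574$ ($u = \frac{1}{3} \left(-49722\right) = -16574$)
$Z{\left(d \right)} = -92 + d$ ($Z{\left(d \right)} = d - 92 = -92 + d$)
$\left(s{\left(-6,-88 \right)} + u\right) \left(47992 + Z{\left(153 \right)}\right) = \left(\left(-46\right) \left(-88\right) - 16574\right) \left(47992 + \left(-92 + 153\right)\right) = \left(4048 - 16574\right) \left(47992 + 61\right) = \left(-12526\right) 48053 = -601911878$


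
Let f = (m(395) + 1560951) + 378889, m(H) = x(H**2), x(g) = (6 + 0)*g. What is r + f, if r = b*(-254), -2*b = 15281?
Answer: 4816677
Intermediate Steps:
b = -15281/2 (b = -1/2*15281 = -15281/2 ≈ -7640.5)
x(g) = 6*g
m(H) = 6*H**2
r = 1940687 (r = -15281/2*(-254) = 1940687)
f = 2875990 (f = (6*395**2 + 1560951) + 378889 = (6*156025 + 1560951) + 378889 = (936150 + 1560951) + 378889 = 2497101 + 378889 = 2875990)
r + f = 1940687 + 2875990 = 4816677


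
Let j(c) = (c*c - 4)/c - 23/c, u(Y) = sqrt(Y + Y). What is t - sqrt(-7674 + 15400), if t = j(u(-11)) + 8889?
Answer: 8889 - sqrt(7726) + 49*I*sqrt(22)/22 ≈ 8801.1 + 10.447*I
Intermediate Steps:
u(Y) = sqrt(2)*sqrt(Y) (u(Y) = sqrt(2*Y) = sqrt(2)*sqrt(Y))
j(c) = -23/c + (-4 + c**2)/c (j(c) = (c**2 - 4)/c - 23/c = (-4 + c**2)/c - 23/c = -23/c + (-4 + c**2)/c)
t = 8889 + 49*I*sqrt(22)/22 (t = (sqrt(2)*sqrt(-11) - 27*(-I*sqrt(22)/22)) + 8889 = (sqrt(2)*(I*sqrt(11)) - 27*(-I*sqrt(22)/22)) + 8889 = (I*sqrt(22) - 27*(-I*sqrt(22)/22)) + 8889 = (I*sqrt(22) - (-27)*I*sqrt(22)/22) + 8889 = (I*sqrt(22) + 27*I*sqrt(22)/22) + 8889 = 49*I*sqrt(22)/22 + 8889 = 8889 + 49*I*sqrt(22)/22 ≈ 8889.0 + 10.447*I)
t - sqrt(-7674 + 15400) = (8889 + 49*I*sqrt(22)/22) - sqrt(-7674 + 15400) = (8889 + 49*I*sqrt(22)/22) - sqrt(7726) = 8889 - sqrt(7726) + 49*I*sqrt(22)/22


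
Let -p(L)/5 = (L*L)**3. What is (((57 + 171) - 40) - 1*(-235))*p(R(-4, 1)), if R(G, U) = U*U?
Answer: -2115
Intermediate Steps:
R(G, U) = U**2
p(L) = -5*L**6
(((57 + 171) - 40) - 1*(-235))*p(R(-4, 1)) = (((57 + 171) - 40) - 1*(-235))*(-5*(1**2)**6) = ((228 - 40) + 235)*(-5*1**6) = (188 + 235)*(-5*1) = 423*(-5) = -2115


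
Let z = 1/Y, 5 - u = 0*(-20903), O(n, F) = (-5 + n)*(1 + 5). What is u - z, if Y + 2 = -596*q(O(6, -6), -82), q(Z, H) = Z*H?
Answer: 1466149/293230 ≈ 5.0000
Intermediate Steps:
O(n, F) = -30 + 6*n (O(n, F) = (-5 + n)*6 = -30 + 6*n)
q(Z, H) = H*Z
u = 5 (u = 5 - 0*(-20903) = 5 - 1*0 = 5 + 0 = 5)
Y = 293230 (Y = -2 - (-48872)*(-30 + 6*6) = -2 - (-48872)*(-30 + 36) = -2 - (-48872)*6 = -2 - 596*(-492) = -2 + 293232 = 293230)
z = 1/293230 ≈ 3.4103e-6
u - z = 5 - 1*1/293230 = 5 - 1/293230 = 1466149/293230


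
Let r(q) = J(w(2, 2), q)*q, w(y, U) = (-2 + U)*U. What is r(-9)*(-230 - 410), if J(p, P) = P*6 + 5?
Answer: -282240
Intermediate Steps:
w(y, U) = U*(-2 + U)
J(p, P) = 5 + 6*P (J(p, P) = 6*P + 5 = 5 + 6*P)
r(q) = q*(5 + 6*q) (r(q) = (5 + 6*q)*q = q*(5 + 6*q))
r(-9)*(-230 - 410) = (-9*(5 + 6*(-9)))*(-230 - 410) = -9*(5 - 54)*(-640) = -9*(-49)*(-640) = 441*(-640) = -282240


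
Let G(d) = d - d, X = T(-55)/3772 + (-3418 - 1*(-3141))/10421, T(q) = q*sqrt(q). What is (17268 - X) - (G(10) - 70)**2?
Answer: 128887205/10421 + 55*I*sqrt(55)/3772 ≈ 12368.0 + 0.10814*I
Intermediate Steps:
T(q) = q**(3/2)
X = -277/10421 - 55*I*sqrt(55)/3772 (X = (-55)**(3/2)/3772 + (-3418 - 1*(-3141))/10421 = -55*I*sqrt(55)*(1/3772) + (-3418 + 3141)*(1/10421) = -55*I*sqrt(55)/3772 - 277*1/10421 = -55*I*sqrt(55)/3772 - 277/10421 = -277/10421 - 55*I*sqrt(55)/3772 ≈ -0.026581 - 0.10814*I)
G(d) = 0
(17268 - X) - (G(10) - 70)**2 = (17268 - (-277/10421 - 55*I*sqrt(55)/3772)) - (0 - 70)**2 = (17268 + (277/10421 + 55*I*sqrt(55)/3772)) - 1*(-70)**2 = (179950105/10421 + 55*I*sqrt(55)/3772) - 1*4900 = (179950105/10421 + 55*I*sqrt(55)/3772) - 4900 = 128887205/10421 + 55*I*sqrt(55)/3772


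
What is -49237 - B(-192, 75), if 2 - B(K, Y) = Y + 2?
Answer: -49162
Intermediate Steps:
B(K, Y) = -Y (B(K, Y) = 2 - (Y + 2) = 2 - (2 + Y) = 2 + (-2 - Y) = -Y)
-49237 - B(-192, 75) = -49237 - (-1)*75 = -49237 - 1*(-75) = -49237 + 75 = -49162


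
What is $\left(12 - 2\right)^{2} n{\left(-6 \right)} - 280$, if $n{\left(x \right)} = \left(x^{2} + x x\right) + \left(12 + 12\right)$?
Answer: $9320$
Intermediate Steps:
$n{\left(x \right)} = 24 + 2 x^{2}$ ($n{\left(x \right)} = \left(x^{2} + x^{2}\right) + 24 = 2 x^{2} + 24 = 24 + 2 x^{2}$)
$\left(12 - 2\right)^{2} n{\left(-6 \right)} - 280 = \left(12 - 2\right)^{2} \left(24 + 2 \left(-6\right)^{2}\right) - 280 = 10^{2} \left(24 + 2 \cdot 36\right) - 280 = 100 \left(24 + 72\right) - 280 = 100 \cdot 96 - 280 = 9600 - 280 = 9320$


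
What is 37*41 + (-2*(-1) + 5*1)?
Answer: 1524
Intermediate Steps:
37*41 + (-2*(-1) + 5*1) = 1517 + (2 + 5) = 1517 + 7 = 1524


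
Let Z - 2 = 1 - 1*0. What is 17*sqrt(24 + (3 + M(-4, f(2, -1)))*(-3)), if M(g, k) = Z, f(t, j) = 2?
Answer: 17*sqrt(6) ≈ 41.641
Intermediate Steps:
Z = 3 (Z = 2 + (1 - 1*0) = 2 + (1 + 0) = 2 + 1 = 3)
M(g, k) = 3
17*sqrt(24 + (3 + M(-4, f(2, -1)))*(-3)) = 17*sqrt(24 + (3 + 3)*(-3)) = 17*sqrt(24 + 6*(-3)) = 17*sqrt(24 - 18) = 17*sqrt(6)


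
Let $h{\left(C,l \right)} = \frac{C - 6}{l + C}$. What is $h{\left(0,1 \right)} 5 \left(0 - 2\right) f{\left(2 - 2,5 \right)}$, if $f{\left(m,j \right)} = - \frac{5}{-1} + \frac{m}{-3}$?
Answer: $300$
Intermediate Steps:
$f{\left(m,j \right)} = 5 - \frac{m}{3}$ ($f{\left(m,j \right)} = \left(-5\right) \left(-1\right) + m \left(- \frac{1}{3}\right) = 5 - \frac{m}{3}$)
$h{\left(C,l \right)} = \frac{-6 + C}{C + l}$
$h{\left(0,1 \right)} 5 \left(0 - 2\right) f{\left(2 - 2,5 \right)} = \frac{-6 + 0}{0 + 1} \cdot 5 \left(0 - 2\right) \left(5 - \frac{2 - 2}{3}\right) = 1^{-1} \left(-6\right) 5 \left(-2\right) \left(5 - 0\right) = 1 \left(-6\right) \left(-10\right) \left(5 + 0\right) = \left(-6\right) \left(-10\right) 5 = 60 \cdot 5 = 300$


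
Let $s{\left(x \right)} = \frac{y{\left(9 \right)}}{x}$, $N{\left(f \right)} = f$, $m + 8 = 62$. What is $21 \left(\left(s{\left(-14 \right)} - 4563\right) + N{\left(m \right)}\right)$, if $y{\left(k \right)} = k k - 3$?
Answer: $-94806$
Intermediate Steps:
$m = 54$ ($m = -8 + 62 = 54$)
$y{\left(k \right)} = -3 + k^{2}$ ($y{\left(k \right)} = k^{2} - 3 = -3 + k^{2}$)
$s{\left(x \right)} = \frac{78}{x}$ ($s{\left(x \right)} = \frac{-3 + 9^{2}}{x} = \frac{-3 + 81}{x} = \frac{78}{x}$)
$21 \left(\left(s{\left(-14 \right)} - 4563\right) + N{\left(m \right)}\right) = 21 \left(\left(\frac{78}{-14} - 4563\right) + 54\right) = 21 \left(\left(78 \left(- \frac{1}{14}\right) - 4563\right) + 54\right) = 21 \left(\left(- \frac{39}{7} - 4563\right) + 54\right) = 21 \left(- \frac{31980}{7} + 54\right) = 21 \left(- \frac{31602}{7}\right) = -94806$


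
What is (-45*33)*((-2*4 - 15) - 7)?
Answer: 44550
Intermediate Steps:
(-45*33)*((-2*4 - 15) - 7) = -1485*((-8 - 15) - 7) = -1485*(-23 - 7) = -1485*(-30) = 44550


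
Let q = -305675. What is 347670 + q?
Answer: 41995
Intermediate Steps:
347670 + q = 347670 - 305675 = 41995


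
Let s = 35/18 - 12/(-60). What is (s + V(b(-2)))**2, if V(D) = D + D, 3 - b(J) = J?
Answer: 1194649/8100 ≈ 147.49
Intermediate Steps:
b(J) = 3 - J
V(D) = 2*D
s = 193/90 (s = 35*(1/18) - 12*(-1/60) = 35/18 + 1/5 = 193/90 ≈ 2.1444)
(s + V(b(-2)))**2 = (193/90 + 2*(3 - 1*(-2)))**2 = (193/90 + 2*(3 + 2))**2 = (193/90 + 2*5)**2 = (193/90 + 10)**2 = (1093/90)**2 = 1194649/8100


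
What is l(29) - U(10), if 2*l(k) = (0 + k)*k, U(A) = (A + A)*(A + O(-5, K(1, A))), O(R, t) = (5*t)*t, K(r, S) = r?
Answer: 241/2 ≈ 120.50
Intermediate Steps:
O(R, t) = 5*t²
U(A) = 2*A*(5 + A) (U(A) = (A + A)*(A + 5*1²) = (2*A)*(A + 5*1) = (2*A)*(A + 5) = (2*A)*(5 + A) = 2*A*(5 + A))
l(k) = k²/2 (l(k) = ((0 + k)*k)/2 = (k*k)/2 = k²/2)
l(29) - U(10) = (½)*29² - 2*10*(5 + 10) = (½)*841 - 2*10*15 = 841/2 - 1*300 = 841/2 - 300 = 241/2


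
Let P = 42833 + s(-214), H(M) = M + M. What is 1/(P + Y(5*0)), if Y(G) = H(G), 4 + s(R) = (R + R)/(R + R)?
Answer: 1/42830 ≈ 2.3348e-5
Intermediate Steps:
H(M) = 2*M
s(R) = -3 (s(R) = -4 + (R + R)/(R + R) = -4 + (2*R)/((2*R)) = -4 + (2*R)*(1/(2*R)) = -4 + 1 = -3)
Y(G) = 2*G
P = 42830 (P = 42833 - 3 = 42830)
1/(P + Y(5*0)) = 1/(42830 + 2*(5*0)) = 1/(42830 + 2*0) = 1/(42830 + 0) = 1/42830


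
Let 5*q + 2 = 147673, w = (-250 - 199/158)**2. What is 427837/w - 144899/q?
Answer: 435391692068933/232731061460271 ≈ 1.8708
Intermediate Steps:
w = 1576010601/24964 (w = (-250 - 199*1/158)**2 = (-250 - 199/158)**2 = (-39699/158)**2 = 1576010601/24964 ≈ 63131.)
q = 147671/5 (q = -2/5 + (1/5)*147673 = -2/5 + 147673/5 = 147671/5 ≈ 29534.)
427837/w - 144899/q = 427837/(1576010601/24964) - 144899/147671/5 = 427837*(24964/1576010601) - 144899*5/147671 = 10680522868/1576010601 - 724495/147671 = 435391692068933/232731061460271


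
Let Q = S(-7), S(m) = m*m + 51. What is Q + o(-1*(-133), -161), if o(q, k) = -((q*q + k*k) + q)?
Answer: -43643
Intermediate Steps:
o(q, k) = -q - k² - q² (o(q, k) = -((q² + k²) + q) = -((k² + q²) + q) = -(q + k² + q²) = -q - k² - q²)
S(m) = 51 + m² (S(m) = m² + 51 = 51 + m²)
Q = 100 (Q = 51 + (-7)² = 51 + 49 = 100)
Q + o(-1*(-133), -161) = 100 + (-(-1)*(-133) - 1*(-161)² - (-1*(-133))²) = 100 + (-1*133 - 1*25921 - 1*133²) = 100 + (-133 - 25921 - 1*17689) = 100 + (-133 - 25921 - 17689) = 100 - 43743 = -43643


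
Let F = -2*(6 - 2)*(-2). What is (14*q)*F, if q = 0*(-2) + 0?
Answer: 0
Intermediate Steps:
F = 16 (F = -8*(-2) = -2*(-8) = 16)
q = 0 (q = 0 + 0 = 0)
(14*q)*F = (14*0)*16 = 0*16 = 0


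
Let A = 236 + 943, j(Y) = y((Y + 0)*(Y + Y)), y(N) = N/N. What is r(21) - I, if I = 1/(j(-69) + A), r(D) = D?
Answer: 24779/1180 ≈ 20.999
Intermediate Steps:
y(N) = 1
j(Y) = 1
A = 1179
I = 1/1180 (I = 1/(1 + 1179) = 1/1180 ≈ 0.00084746)
r(21) - I = 21 - 1*1/1180 = 21 - 1/1180 = 24779/1180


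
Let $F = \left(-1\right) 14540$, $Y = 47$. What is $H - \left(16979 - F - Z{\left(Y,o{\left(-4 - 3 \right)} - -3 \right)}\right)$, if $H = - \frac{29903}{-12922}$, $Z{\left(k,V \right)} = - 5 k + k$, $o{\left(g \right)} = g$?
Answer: $- \frac{409687951}{12922} \approx -31705.0$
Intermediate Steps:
$F = -14540$
$Z{\left(k,V \right)} = - 4 k$
$H = \frac{29903}{12922}$ ($H = \left(-29903\right) \left(- \frac{1}{12922}\right) = \frac{29903}{12922} \approx 2.3141$)
$H - \left(16979 - F - Z{\left(Y,o{\left(-4 - 3 \right)} - -3 \right)}\right) = \frac{29903}{12922} - 31707 = - \frac{409687951}{12922}$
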